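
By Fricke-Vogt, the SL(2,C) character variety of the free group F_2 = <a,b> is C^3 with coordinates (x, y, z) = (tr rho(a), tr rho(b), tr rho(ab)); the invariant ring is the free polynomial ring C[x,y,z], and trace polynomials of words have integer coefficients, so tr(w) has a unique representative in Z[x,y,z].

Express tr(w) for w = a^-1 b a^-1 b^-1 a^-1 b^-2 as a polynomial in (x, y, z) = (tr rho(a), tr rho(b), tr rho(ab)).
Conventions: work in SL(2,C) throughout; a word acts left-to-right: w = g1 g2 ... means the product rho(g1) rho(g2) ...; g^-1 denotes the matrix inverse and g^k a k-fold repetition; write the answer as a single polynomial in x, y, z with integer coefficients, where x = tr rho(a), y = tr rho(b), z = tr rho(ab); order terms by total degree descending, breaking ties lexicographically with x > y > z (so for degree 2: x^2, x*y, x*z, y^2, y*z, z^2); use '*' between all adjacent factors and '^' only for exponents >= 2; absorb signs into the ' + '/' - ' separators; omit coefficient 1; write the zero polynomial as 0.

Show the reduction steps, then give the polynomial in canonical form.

trace(a^-1) = trace(a) = x
trace(a^-2) = trace(a^-1)*trace(a) - trace(1)   [inverse elimination on a] = x^2 - 2
trace(a^-1 b) = trace(b)*trace(a) - trace(b a)   [inverse elimination on a] = x*y - z
trace(b a b) = trace(b)*trace(a b) - trace(a)   [square of b] = y*z - x
trace(b a b a) = trace(b a)*trace(b a) - trace(1)   [split at a repeated b] = z^2 - 2
trace(b a b a^-1) = trace(b a b)*trace(a) - trace(b a b a)   [inverse elimination on a] = x*y*z - x^2 - z^2 + 2
trace(a^-2 b a b) = trace(b a b a^-1)*trace(a) - trace(b a b)   [inverse elimination on a] = x^2*y*z - x^3 - x*z^2 - y*z + 3*x
trace(b^-1 a^-2 b a) = trace(a^-2 b a)*trace(b) - trace(a^-2 b a b)   [inverse elimination on b] = -x^2*y*z + x^3 + x*y^2 + x*z^2 - 3*x
trace(a^-1 b a^-1 b^-1 a^-1) = trace(b^-1 a^-2 b)*trace(a) - trace(b^-1 a^-2 b a)   [inverse elimination on a] = x^2*y*z - x*y^2 - x*z^2 + x
trace(a^-1 b a^-1) = trace(a^-1 b)*trace(a) - trace(a^-1 b a)   [inverse elimination on a] = x^2*y - x*z - y
trace(b^2) = trace(b)*trace(b) - trace(1)   [square of b] = y^2 - 2
trace(a b^2 a) = trace(a)*trace(b^2 a) - trace(b^2)   [square of a] = x*y*z - x^2 - y^2 + 2
trace(a b a) = trace(a)*trace(b a) - trace(b)   [square of a] = x*z - y
trace(a b^2 a b) = trace(b)*trace(a b a b) - trace(a b a)   [square of b] = y*z^2 - x*z - y
trace(b a b^-1 a b) = trace(a b^2 a)*trace(b) - trace(a b^2 a b)   [inverse elimination on b] = x*y^2*z - x^2*y - y^3 - y*z^2 + x*z + 3*y
trace(a b a b a) = trace(a)*trace(b a b a) - trace(b a b)   [square of a] = x*z^2 - y*z - x
trace(a b a b a b) = trace(a b a b)*trace(a b) - trace(b a)   [split at a repeated a] = z^3 - 3*z
trace(b a b^-1 a b a) = trace(a b a b a)*trace(b) - trace(a b a b a b)   [inverse elimination on b] = x*y*z^2 - y^2*z - z^3 - x*y + 3*z
trace(b^-1 a b a^-1 b a) = trace(b a b^-1 a b)*trace(a) - trace(b a b^-1 a b a)   [inverse elimination on a] = x^2*y^2*z - x^3*y - x*y^3 - 2*x*y*z^2 + x^2*z + y^2*z + z^3 + 4*x*y - 3*z
trace(b a^-1 b a^-1 b^-1 a) = trace(b^-1 a b a^-1 b)*trace(a) - trace(b^-1 a b a^-1 b a)   [inverse elimination on a] = -x^2*y^2*z + x^3*y + x*y^3 + 2*x*y*z^2 - x^2*z - y^2*z - z^3 - 3*x*y + 3*z
trace(a^-1 b a^-1 b^-1 a^-1 b) = trace(b a^-1 b a^-1 b^-1)*trace(a) - trace(b a^-1 b a^-1 b^-1 a)   [inverse elimination on a] = x^2*y^2*z - x*y^3 - 2*x*y*z^2 + y^2*z + z^3 + 2*x*y - 3*z
trace(b^-1 a^-1 b a^-1 b^-1 a^-1) = trace(a^-1 b a^-1 b^-1 a^-1)*trace(b) - trace(a^-1 b a^-1 b^-1 a^-1 b)   [inverse elimination on b] = x*y*z^2 - y^2*z - z^3 - x*y + 3*z
trace(a^-1 b a^-1 b^-1 a^-1 b^-2) = trace(b^-1 a^-1 b a^-1 b^-1 a^-1)*trace(b) - trace(b^-1 a^-1 b a^-1 b^-1 a^-1 b)   [inverse elimination on b] = x*y^2*z^2 - x^2*y*z - y^3*z - y*z^3 + x*z^2 + 3*y*z - x

x*y^2*z^2 - x^2*y*z - y^3*z - y*z^3 + x*z^2 + 3*y*z - x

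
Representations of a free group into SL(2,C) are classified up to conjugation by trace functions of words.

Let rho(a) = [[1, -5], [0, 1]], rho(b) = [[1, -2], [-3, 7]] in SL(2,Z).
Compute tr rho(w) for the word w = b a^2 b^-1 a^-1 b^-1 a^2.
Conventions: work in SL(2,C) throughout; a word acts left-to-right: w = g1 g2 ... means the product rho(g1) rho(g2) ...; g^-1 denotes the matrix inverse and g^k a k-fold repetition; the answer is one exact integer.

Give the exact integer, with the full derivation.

-20737

rho(b) = [[1, -2], [-3, 7]]
... * rho(a) = [[1, -5], [0, 1]]  ->  [[1, -7], [-3, 22]]
... * rho(a) = [[1, -5], [0, 1]]  ->  [[1, -12], [-3, 37]]
... * rho(b^-1) = [[7, 2], [3, 1]]  ->  [[-29, -10], [90, 31]]
... * rho(a^-1) = [[1, 5], [0, 1]]  ->  [[-29, -155], [90, 481]]
... * rho(b^-1) = [[7, 2], [3, 1]]  ->  [[-668, -213], [2073, 661]]
... * rho(a) = [[1, -5], [0, 1]]  ->  [[-668, 3127], [2073, -9704]]
... * rho(a) = [[1, -5], [0, 1]]  ->  [[-668, 6467], [2073, -20069]]
tr = -668 + -20069 = -20737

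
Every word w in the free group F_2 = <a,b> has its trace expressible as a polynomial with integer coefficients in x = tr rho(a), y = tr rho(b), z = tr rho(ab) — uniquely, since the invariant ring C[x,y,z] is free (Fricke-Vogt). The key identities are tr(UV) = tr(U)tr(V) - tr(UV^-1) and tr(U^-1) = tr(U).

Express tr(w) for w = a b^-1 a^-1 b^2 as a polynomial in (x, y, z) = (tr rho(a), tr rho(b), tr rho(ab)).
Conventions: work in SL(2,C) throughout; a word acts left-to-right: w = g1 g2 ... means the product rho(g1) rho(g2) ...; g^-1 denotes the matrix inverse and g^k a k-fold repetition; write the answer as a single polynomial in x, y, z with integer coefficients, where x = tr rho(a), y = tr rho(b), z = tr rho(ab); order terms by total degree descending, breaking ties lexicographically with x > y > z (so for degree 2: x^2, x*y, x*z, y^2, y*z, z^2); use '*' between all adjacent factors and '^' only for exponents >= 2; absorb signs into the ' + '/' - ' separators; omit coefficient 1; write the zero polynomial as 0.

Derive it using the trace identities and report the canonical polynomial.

-x*y^2*z + x^2*y + y^3 + y*z^2 - 3*y

trace(b^2) = trace(b) trace(b) - trace(1)  (reduce the b square) = y^2 - 2
trace(b a b) = trace(b) trace(a b) - trace(a)  (reduce the b square) = y*z - x
trace(b^2 a b) = trace(b) trace(b a b) - trace(b a)  (reduce the b square) = y^2*z - x*y - z
reduce: trace(a b a b) = trace(b a) trace(b a) - trace(1)  (split on b) = z^2 - 2
trace(a b a) = trace(a) trace(b a) - trace(b)  (reduce the a square) = x*z - y
so trace(b^2 a b a) = trace(b) trace(a b a b) - trace(a b a)  (reduce the b square) = y*z^2 - x*z - y
reduce: trace(a^-1 b^2 a b) = trace(b^2 a b) trace(a) - trace(b^2 a b a)  (eliminate a^-1) = x*y^2*z - x^2*y - y*z^2 + y
trace(a b^-1 a^-1 b^2) = trace(a^-1 b^2 a) trace(b) - trace(a^-1 b^2 a b)  (eliminate b^-1) = -x*y^2*z + x^2*y + y^3 + y*z^2 - 3*y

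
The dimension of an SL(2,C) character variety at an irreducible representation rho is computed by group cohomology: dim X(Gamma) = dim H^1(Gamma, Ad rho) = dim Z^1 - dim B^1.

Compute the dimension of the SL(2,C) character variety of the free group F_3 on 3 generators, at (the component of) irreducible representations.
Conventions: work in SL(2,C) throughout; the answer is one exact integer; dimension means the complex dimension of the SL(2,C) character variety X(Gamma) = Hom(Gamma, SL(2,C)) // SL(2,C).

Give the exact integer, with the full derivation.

Gamma = F_3 has 3 generators and no relators.
A cocycle picks one sl_2 vector per generator freely, giving dim Z^1 = 3*3 = 9.
Irreducibility makes the coboundary map sl_2 -> Z^1 injective (trivial centralizer), so dim B^1 = 3.
dim X = dim H^1 = dim Z^1 - dim B^1 = 9 - 3 = 6.

6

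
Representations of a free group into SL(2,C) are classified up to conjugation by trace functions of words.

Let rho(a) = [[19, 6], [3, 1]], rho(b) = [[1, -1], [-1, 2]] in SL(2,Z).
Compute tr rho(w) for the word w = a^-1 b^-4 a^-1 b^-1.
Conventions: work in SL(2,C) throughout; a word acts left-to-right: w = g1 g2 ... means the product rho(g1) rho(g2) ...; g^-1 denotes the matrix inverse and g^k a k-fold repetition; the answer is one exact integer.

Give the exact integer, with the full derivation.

1086

rho(a^-1) = [[1, -6], [-3, 19]]
... * rho(b^-1) = [[2, 1], [1, 1]]  ->  [[-4, -5], [13, 16]]
... * rho(b^-1) = [[2, 1], [1, 1]]  ->  [[-13, -9], [42, 29]]
... * rho(b^-1) = [[2, 1], [1, 1]]  ->  [[-35, -22], [113, 71]]
... * rho(b^-1) = [[2, 1], [1, 1]]  ->  [[-92, -57], [297, 184]]
... * rho(a^-1) = [[1, -6], [-3, 19]]  ->  [[79, -531], [-255, 1714]]
... * rho(b^-1) = [[2, 1], [1, 1]]  ->  [[-373, -452], [1204, 1459]]
tr = -373 + 1459 = 1086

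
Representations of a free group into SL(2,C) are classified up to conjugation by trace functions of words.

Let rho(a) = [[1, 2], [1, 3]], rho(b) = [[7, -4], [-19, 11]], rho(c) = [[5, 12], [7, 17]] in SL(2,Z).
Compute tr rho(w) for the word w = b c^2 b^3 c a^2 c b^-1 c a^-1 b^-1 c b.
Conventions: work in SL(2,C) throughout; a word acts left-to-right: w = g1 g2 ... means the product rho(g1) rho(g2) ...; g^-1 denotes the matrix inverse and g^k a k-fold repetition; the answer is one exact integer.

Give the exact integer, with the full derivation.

rho(b) = [[7, -4], [-19, 11]]
... * rho(c) = [[5, 12], [7, 17]]  ->  [[7, 16], [-18, -41]]
... * rho(c) = [[5, 12], [7, 17]]  ->  [[147, 356], [-377, -913]]
... * rho(b) = [[7, -4], [-19, 11]]  ->  [[-5735, 3328], [14708, -8535]]
... * rho(b) = [[7, -4], [-19, 11]]  ->  [[-103377, 59548], [265121, -152717]]
... * rho(b) = [[7, -4], [-19, 11]]  ->  [[-1855051, 1068536], [4757470, -2740371]]
... * rho(c) = [[5, 12], [7, 17]]  ->  [[-1795503, -4095500], [4604753, 10503333]]
... * rho(a) = [[1, 2], [1, 3]]  ->  [[-5891003, -15877506], [15108086, 40719505]]
... * rho(a) = [[1, 2], [1, 3]]  ->  [[-21768509, -59414524], [55827591, 152374687]]
... * rho(c) = [[5, 12], [7, 17]]  ->  [[-524744213, -1271269016], [1345760764, 3260300771]]
... * rho(b^-1) = [[11, 4], [19, 7]]  ->  [[-29926297647, -10997859964], [76749083053, 28205148453]]
... * rho(c) = [[5, 12], [7, 17]]  ->  [[-226616507983, -546079191152], [581181454436, 1400476520337]]
... * rho(a^-1) = [[3, -2], [-1, 1]]  ->  [[-133770332797, -92846175186], [343067842971, 238113611465]]
... * rho(b^-1) = [[11, 4], [19, 7]]  ->  [[-3235550989301, -1185004557490], [8297904890516, 3039066652139]]
... * rho(c) = [[5, 12], [7, 17]]  ->  [[-24472786848935, -58971689348942], [62762991017553, 151238991772555]]
... * rho(b) = [[7, -4], [-19, 11]]  ->  [[949152589687353, -550797435442622], [-2434199906555674, 1412576945427893]]
tr = 949152589687353 + 1412576945427893 = 2361729535115246

2361729535115246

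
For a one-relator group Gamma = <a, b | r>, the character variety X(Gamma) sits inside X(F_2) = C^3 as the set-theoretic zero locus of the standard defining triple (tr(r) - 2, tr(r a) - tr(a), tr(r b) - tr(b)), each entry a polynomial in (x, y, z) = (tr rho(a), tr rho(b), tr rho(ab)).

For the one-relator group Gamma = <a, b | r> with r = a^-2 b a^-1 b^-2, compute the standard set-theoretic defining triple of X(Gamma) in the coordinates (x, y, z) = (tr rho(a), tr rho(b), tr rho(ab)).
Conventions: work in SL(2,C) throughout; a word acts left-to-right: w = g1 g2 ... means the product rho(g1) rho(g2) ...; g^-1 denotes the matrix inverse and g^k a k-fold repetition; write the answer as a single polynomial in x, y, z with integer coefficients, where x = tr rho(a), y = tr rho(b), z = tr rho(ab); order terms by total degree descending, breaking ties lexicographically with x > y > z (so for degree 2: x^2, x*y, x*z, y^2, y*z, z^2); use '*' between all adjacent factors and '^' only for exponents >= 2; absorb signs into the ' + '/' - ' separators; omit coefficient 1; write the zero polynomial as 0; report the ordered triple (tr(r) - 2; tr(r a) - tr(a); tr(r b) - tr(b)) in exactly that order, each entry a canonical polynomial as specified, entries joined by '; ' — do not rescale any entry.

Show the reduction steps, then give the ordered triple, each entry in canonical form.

x^2*y^2*z - x^3*y - x*y^3 - x*y*z^2 + x^2*z + 3*x*y - z - 2; x*y^2*z - x^2*y - y^3 - y*z^2 + x*z - x + 3*y; x^2*y*z - x*y^2 - x*z^2 + x - y

tr(b a^-1) = tr(b)*tr(a) - tr(b a) = x*y - z
tr(a^-1 b a^-1) = tr(b a^-1)*tr(a) - tr(b) = x^2*y - x*z - y
and tr(b^2) = tr(b)*tr(b) - tr(1) = y^2 - 2
next, tr(b^2 a) = tr(b)*tr(a b) - tr(a) = y*z - x
tr(b a^-1 b) = tr(b^2)*tr(a) - tr(b^2 a) = x*y^2 - y*z - x
next, tr(b a b a) = tr(a b)*tr(a b) - tr(1) = z^2 - 2
tr(b a^-1 b a) = tr(b a b)*tr(a) - tr(b a b a) = x*y*z - x^2 - z^2 + 2
and tr(a^-1 b a^-1 b) = tr(b a^-1 b)*tr(a) - tr(b a^-1 b a) = x^2*y^2 - 2*x*y*z + z^2 - 2
next, tr(b a^-1 b^-1 a^-1) = tr(a^-1 b a^-1)*tr(b) - tr(a^-1 b a^-1 b) = x*y*z - y^2 - z^2 + 2
tr(b^-1 a^-2 b a^-1) = tr(b a^-1 b^-1 a^-1)*tr(a) - tr(b a^-1 b^-1) = x^2*y*z - x*y^2 - x*z^2 + x
and tr(a^-2 b a^-1) = tr(b a^-2)*tr(a) - tr(b a^-1) = x^3*y - x^2*z - 2*x*y + z
and tr(a^-2 b a^-1 b^-2) = tr(b^-1 a^-2 b a^-1)*tr(b) - tr(b^-1 a^-2 b a^-1 b) = x^2*y^2*z - x^3*y - x*y^3 - x*y*z^2 + x^2*z + 3*x*y - z
and tr(a b a^-1 b^-1) = tr(a b a^-1)*tr(b) - tr(a b a^-1 b) = -x*y*z + x^2 + y^2 + z^2 - 2
next, tr(b a^-1 b^-2 a) = tr(a b a^-1 b^-1)*tr(b) - tr(a b a^-1) = -x*y^2*z + x^2*y + y^3 + y*z^2 - 3*y
tr(a^-1 b a^-1 b^-2) = tr(b a^-1 b^-2)*tr(a) - tr(b a^-1 b^-2 a) = x*y^2*z - x^2*y - y^3 - y*z^2 + x*z + 3*y
assemble the triple (tr(r) - 2; tr(r a) - x; tr(r b) - y)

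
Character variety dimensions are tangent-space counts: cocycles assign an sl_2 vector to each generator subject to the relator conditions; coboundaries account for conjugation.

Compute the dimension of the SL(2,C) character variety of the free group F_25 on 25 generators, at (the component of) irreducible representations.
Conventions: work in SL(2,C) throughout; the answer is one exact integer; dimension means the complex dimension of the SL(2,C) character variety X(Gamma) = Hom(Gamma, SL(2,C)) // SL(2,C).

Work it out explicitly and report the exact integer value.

72

Gamma = F_25 has 25 generators and no relators.
A cocycle picks one sl_2 vector per generator freely, giving dim Z^1 = 3*25 = 75.
Irreducibility makes the coboundary map sl_2 -> Z^1 injective (trivial centralizer), so dim B^1 = 3.
dim X = dim H^1 = dim Z^1 - dim B^1 = 75 - 3 = 72.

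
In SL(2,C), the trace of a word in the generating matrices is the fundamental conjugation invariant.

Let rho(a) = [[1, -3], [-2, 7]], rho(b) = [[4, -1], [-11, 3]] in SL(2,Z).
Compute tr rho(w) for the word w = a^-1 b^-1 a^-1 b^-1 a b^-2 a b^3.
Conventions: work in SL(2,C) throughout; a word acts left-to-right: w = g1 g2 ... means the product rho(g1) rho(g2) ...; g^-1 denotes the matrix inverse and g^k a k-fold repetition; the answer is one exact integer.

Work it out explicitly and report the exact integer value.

rho(a^-1) = [[7, 3], [2, 1]]
... * rho(b^-1) = [[3, 1], [11, 4]]  ->  [[54, 19], [17, 6]]
... * rho(a^-1) = [[7, 3], [2, 1]]  ->  [[416, 181], [131, 57]]
... * rho(b^-1) = [[3, 1], [11, 4]]  ->  [[3239, 1140], [1020, 359]]
... * rho(a) = [[1, -3], [-2, 7]]  ->  [[959, -1737], [302, -547]]
... * rho(b^-1) = [[3, 1], [11, 4]]  ->  [[-16230, -5989], [-5111, -1886]]
... * rho(b^-1) = [[3, 1], [11, 4]]  ->  [[-114569, -40186], [-36079, -12655]]
... * rho(a) = [[1, -3], [-2, 7]]  ->  [[-34197, 62405], [-10769, 19652]]
... * rho(b) = [[4, -1], [-11, 3]]  ->  [[-823243, 221412], [-259248, 69725]]
... * rho(b) = [[4, -1], [-11, 3]]  ->  [[-5728504, 1487479], [-1803967, 468423]]
... * rho(b) = [[4, -1], [-11, 3]]  ->  [[-39276285, 10190941], [-12368521, 3209236]]
tr = -39276285 + 3209236 = -36067049

-36067049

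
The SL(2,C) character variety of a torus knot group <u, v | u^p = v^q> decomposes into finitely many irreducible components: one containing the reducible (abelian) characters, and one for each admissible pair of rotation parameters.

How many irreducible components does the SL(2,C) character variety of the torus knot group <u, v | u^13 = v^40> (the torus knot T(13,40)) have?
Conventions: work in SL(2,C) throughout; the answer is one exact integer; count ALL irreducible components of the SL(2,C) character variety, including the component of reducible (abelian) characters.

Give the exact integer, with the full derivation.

235

In the torus knot group T(13,40), u^13 = v^40 is central, so an irreducible representation sends it to +I or -I (Schur).
On an irreducible component, tr(u) is locked at 2*cos(pi*alpha/13) for some alpha in 1..12, and tr(v) at 2*cos(pi*beta/40) for some beta in 1..39.
u^13 = (-1)^alpha I and v^40 = (-1)^beta I must agree, so alpha and beta have equal parity.
Enumerate parity-matched pairs: 6*20 odd-odd plus 6*19 even-even gives 234.
That is 234 components of irreducible characters, and with the reducible (abelian) component the total is 235.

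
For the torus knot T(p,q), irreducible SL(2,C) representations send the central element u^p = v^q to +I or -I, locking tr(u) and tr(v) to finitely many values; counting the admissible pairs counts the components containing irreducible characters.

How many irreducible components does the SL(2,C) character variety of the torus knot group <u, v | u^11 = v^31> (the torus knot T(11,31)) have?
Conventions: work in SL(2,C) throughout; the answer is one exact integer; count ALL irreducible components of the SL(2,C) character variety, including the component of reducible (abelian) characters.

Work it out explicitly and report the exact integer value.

151

Gamma = < u, v | u^11 = v^31 > (torus knot T(11,31)); the central element u^11 = v^31 acts as +I or -I in any irreducible SL(2,C) representation.
On an irreducible component, tr(u) is locked at 2*cos(pi*alpha/11) for some alpha in 1..10, and tr(v) at 2*cos(pi*beta/31) for some beta in 1..30.
The two central values (-1)^alpha I and (-1)^beta I must be the same matrix, so alpha and beta share a parity.
Enumerate parity-matched pairs: 5*15 odd-odd plus 5*15 even-even gives 150.
Total: 150 irreducible-character components + 1 reducible (abelian) component = 151.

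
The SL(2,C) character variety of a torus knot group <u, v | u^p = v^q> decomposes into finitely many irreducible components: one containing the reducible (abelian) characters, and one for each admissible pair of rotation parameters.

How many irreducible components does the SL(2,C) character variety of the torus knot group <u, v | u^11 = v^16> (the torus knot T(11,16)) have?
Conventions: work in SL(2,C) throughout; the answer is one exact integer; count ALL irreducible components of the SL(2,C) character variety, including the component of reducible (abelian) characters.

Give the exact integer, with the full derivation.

76

In the torus knot group T(11,16), u^11 = v^16 is central, so an irreducible representation sends it to +I or -I (Schur).
This locks tr(u) to 2*cos(pi*alpha/11), alpha in 1..10, and tr(v) to 2*cos(pi*beta/16), beta in 1..15, on each component of irreducible characters.
Consistency of u^11 = (-1)^alpha I with v^16 = (-1)^beta I forces alpha = beta (mod 2).
Counting: 5 odd alphas x 8 odd betas + 5 even alphas x 7 even betas = 40 + 35 = 75.
That is 75 components of irreducible characters, and with the reducible (abelian) component the total is 76.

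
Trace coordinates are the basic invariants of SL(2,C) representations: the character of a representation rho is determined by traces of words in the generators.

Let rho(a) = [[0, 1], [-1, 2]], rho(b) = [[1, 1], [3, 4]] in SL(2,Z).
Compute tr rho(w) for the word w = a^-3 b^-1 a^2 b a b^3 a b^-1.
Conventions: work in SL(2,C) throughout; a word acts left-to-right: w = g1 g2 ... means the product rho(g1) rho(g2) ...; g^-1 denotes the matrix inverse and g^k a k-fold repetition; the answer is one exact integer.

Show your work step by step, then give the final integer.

-226352

rho(a^-1) = [[2, -1], [1, 0]]
... * rho(a^-1) = [[2, -1], [1, 0]]  ->  [[3, -2], [2, -1]]
... * rho(a^-1) = [[2, -1], [1, 0]]  ->  [[4, -3], [3, -2]]
... * rho(b^-1) = [[4, -1], [-3, 1]]  ->  [[25, -7], [18, -5]]
... * rho(a) = [[0, 1], [-1, 2]]  ->  [[7, 11], [5, 8]]
... * rho(a) = [[0, 1], [-1, 2]]  ->  [[-11, 29], [-8, 21]]
... * rho(b) = [[1, 1], [3, 4]]  ->  [[76, 105], [55, 76]]
... * rho(a) = [[0, 1], [-1, 2]]  ->  [[-105, 286], [-76, 207]]
... * rho(b) = [[1, 1], [3, 4]]  ->  [[753, 1039], [545, 752]]
... * rho(b) = [[1, 1], [3, 4]]  ->  [[3870, 4909], [2801, 3553]]
... * rho(b) = [[1, 1], [3, 4]]  ->  [[18597, 23506], [13460, 17013]]
... * rho(a) = [[0, 1], [-1, 2]]  ->  [[-23506, 65609], [-17013, 47486]]
... * rho(b^-1) = [[4, -1], [-3, 1]]  ->  [[-290851, 89115], [-210510, 64499]]
tr = -290851 + 64499 = -226352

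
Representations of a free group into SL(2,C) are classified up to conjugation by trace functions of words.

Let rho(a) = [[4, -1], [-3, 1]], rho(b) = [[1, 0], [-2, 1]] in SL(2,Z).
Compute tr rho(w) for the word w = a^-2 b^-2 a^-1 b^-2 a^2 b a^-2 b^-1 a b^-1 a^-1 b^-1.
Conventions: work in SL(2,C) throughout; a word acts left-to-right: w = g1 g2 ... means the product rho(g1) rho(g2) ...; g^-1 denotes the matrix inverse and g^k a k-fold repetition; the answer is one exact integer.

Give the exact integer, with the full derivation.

-145614

rho(a^-1) = [[1, 1], [3, 4]]
... * rho(a^-1) = [[1, 1], [3, 4]]  ->  [[4, 5], [15, 19]]
... * rho(b^-1) = [[1, 0], [2, 1]]  ->  [[14, 5], [53, 19]]
... * rho(b^-1) = [[1, 0], [2, 1]]  ->  [[24, 5], [91, 19]]
... * rho(a^-1) = [[1, 1], [3, 4]]  ->  [[39, 44], [148, 167]]
... * rho(b^-1) = [[1, 0], [2, 1]]  ->  [[127, 44], [482, 167]]
... * rho(b^-1) = [[1, 0], [2, 1]]  ->  [[215, 44], [816, 167]]
... * rho(a) = [[4, -1], [-3, 1]]  ->  [[728, -171], [2763, -649]]
... * rho(a) = [[4, -1], [-3, 1]]  ->  [[3425, -899], [12999, -3412]]
... * rho(b) = [[1, 0], [-2, 1]]  ->  [[5223, -899], [19823, -3412]]
... * rho(a^-1) = [[1, 1], [3, 4]]  ->  [[2526, 1627], [9587, 6175]]
... * rho(a^-1) = [[1, 1], [3, 4]]  ->  [[7407, 9034], [28112, 34287]]
... * rho(b^-1) = [[1, 0], [2, 1]]  ->  [[25475, 9034], [96686, 34287]]
... * rho(a) = [[4, -1], [-3, 1]]  ->  [[74798, -16441], [283883, -62399]]
... * rho(b^-1) = [[1, 0], [2, 1]]  ->  [[41916, -16441], [159085, -62399]]
... * rho(a^-1) = [[1, 1], [3, 4]]  ->  [[-7407, -23848], [-28112, -90511]]
... * rho(b^-1) = [[1, 0], [2, 1]]  ->  [[-55103, -23848], [-209134, -90511]]
tr = -55103 + -90511 = -145614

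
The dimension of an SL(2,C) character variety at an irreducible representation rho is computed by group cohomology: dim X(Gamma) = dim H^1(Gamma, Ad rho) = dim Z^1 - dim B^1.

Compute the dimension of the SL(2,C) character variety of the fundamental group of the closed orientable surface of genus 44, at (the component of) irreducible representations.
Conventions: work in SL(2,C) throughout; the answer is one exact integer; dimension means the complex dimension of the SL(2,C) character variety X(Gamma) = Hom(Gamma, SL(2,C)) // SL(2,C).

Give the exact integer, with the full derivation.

pi_1 of the closed genus-44 surface has 88 generators bound by the single product-of-commutators relator.
A cocycle assigns one sl_2 vector per generator subject to the relator condition d_2(z) = 0: dim of the unconstrained space is 3*2g = 264.
d_2 is surjective at irreducible rho (its cokernel H^2 is dual to H^0 = 0), so dim Z^1 = 264 - 3 = 261.
Coboundaries contribute dim B^1 = 3 (injective at irreducible rho).
dim X = dim H^1 = 261 - 3 = 258.

258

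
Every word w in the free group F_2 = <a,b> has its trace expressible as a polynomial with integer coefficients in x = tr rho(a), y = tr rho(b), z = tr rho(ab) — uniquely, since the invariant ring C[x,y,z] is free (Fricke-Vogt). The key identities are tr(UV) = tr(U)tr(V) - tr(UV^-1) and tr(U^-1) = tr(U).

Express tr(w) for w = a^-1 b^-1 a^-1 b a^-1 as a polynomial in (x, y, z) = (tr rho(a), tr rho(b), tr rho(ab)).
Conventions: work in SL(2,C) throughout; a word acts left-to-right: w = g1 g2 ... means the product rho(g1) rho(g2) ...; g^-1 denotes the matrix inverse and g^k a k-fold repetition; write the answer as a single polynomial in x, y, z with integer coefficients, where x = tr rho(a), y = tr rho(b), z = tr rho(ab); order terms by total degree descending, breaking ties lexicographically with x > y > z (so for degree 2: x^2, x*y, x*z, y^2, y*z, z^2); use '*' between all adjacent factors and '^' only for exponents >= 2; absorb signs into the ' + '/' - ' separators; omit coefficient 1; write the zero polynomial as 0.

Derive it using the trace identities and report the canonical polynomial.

tr(a^-1) = tr(a) = x
next, tr(a^-2) = tr(a^-1) * tr(a) - tr(1)  (eliminate a^-1) = x^2 - 2
and tr(a b a) = tr(a) * tr(b a) - tr(b)  (reduce the a square) = x*z - y
tr(a b a b) = tr(a b) * tr(a b) - tr(1)  (split on a) = z^2 - 2
and tr(b^-1 a b a) = tr(a b a) * tr(b) - tr(a b a b)  (eliminate b^-1) = x*y*z - y^2 - z^2 + 2
tr(b^-1 a b a^-1) = tr(b^-1 a b) * tr(a) - tr(b^-1 a b a)  (eliminate a^-1) = -x*y*z + x^2 + y^2 + z^2 - 2
next, tr(b a^-2 b^-1 a) = tr(b^-1 a b a^-1) * tr(a) - tr(b^-1 a b)  (eliminate a^-1) = -x^2*y*z + x^3 + x*y^2 + x*z^2 - 3*x
tr(a^-1 b^-1 a^-1 b a^-1) = tr(b a^-2 b^-1) * tr(a) - tr(b a^-2 b^-1 a)  (eliminate a^-1) = x^2*y*z - x*y^2 - x*z^2 + x

x^2*y*z - x*y^2 - x*z^2 + x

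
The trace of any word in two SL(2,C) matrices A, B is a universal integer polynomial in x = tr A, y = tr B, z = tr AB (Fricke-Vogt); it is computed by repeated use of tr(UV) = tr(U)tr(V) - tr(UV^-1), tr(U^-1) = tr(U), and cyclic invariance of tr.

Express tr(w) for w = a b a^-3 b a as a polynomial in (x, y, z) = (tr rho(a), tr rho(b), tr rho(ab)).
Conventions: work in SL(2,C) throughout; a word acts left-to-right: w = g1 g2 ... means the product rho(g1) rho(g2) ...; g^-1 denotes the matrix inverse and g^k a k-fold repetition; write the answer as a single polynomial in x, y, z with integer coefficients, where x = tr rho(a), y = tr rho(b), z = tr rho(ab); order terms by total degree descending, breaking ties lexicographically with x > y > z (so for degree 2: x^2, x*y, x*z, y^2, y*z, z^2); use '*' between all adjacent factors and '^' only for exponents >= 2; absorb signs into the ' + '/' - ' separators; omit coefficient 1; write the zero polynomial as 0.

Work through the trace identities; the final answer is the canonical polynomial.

tr(a^2 b) = tr(a)*tr(b a) - tr(b) = x*z - y
use: tr(a^2) = tr(a)*tr(a) - tr(1) = x^2 - 2
tr(b a^2 b) = tr(b)*tr(a^2 b) - tr(a^2) = x*y*z - x^2 - y^2 + 2
apply: tr(b a b a) = tr(a b)*tr(a b) - tr(1)   [split at repeated a] = z^2 - 2
use: tr(b a b) = tr(b)*tr(a b) - tr(a) = y*z - x
tr(b a^2 b a) = tr(a)*tr(b a b a) - tr(b a b) = x*z^2 - y*z - x
tr(a^-1 b a^2 b) = tr(b a^2 b)*tr(a) - tr(b a^2 b a) = x^2*y*z - x^3 - x*y^2 - x*z^2 + y*z + 3*x
use: tr(a^-2 b a^2 b) = tr(a^-1 b a^2 b)*tr(a) - tr(a^-1 b a^2 b a) = x^3*y*z - x^4 - x^2*y^2 - x^2*z^2 + 4*x^2 + y^2 - 2
apply: tr(a b a^-3 b a) = tr(a^-2 b a^2 b)*tr(a) - tr(a^-2 b a^2 b a) = x^4*y*z - x^5 - x^3*y^2 - x^3*z^2 - x^2*y*z + 5*x^3 + 2*x*y^2 + x*z^2 - y*z - 5*x

x^4*y*z - x^5 - x^3*y^2 - x^3*z^2 - x^2*y*z + 5*x^3 + 2*x*y^2 + x*z^2 - y*z - 5*x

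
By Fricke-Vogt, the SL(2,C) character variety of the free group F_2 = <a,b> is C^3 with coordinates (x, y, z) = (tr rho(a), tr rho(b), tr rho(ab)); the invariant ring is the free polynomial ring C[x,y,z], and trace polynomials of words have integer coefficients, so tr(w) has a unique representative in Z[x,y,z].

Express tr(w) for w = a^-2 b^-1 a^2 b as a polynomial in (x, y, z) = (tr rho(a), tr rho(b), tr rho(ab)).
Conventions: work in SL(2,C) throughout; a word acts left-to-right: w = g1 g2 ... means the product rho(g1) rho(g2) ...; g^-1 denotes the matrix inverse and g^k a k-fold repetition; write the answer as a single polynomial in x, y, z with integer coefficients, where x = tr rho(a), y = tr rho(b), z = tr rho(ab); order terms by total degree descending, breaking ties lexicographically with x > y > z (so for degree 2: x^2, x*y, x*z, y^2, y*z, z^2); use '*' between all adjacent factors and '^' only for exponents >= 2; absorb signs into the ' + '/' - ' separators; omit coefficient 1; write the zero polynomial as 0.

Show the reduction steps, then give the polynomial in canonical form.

-x^3*y*z + x^4 + x^2*y^2 + x^2*z^2 - 4*x^2 + 2

tr(a^2) = tr(a) tr(a) - tr(1)   [square of a] = x^2 - 2
next, tr(a b a) = tr(a) tr(b a) - tr(b)   [square of a] = x*z - y
next, tr(a^2 b a) = tr(a) tr(a b a) - tr(a b)   [square of a] = x^2*z - x*y - z
and tr(b a b a) = tr(a b) tr(a b) - tr(1)   [split at a repeated a] = z^2 - 2
tr(b a b) = tr(b) tr(a b) - tr(a)   [square of b] = y*z - x
tr(a^2 b a b) = tr(a) tr(b a b a) - tr(b a b)   [square of a] = x*z^2 - y*z - x
next, tr(b^-1 a^2 b a) = tr(a^2 b a) tr(b) - tr(a^2 b a b)   [inverse elimination on b] = x^2*y*z - x*y^2 - x*z^2 + x
and tr(b^-1 a^2 b a^-1) = tr(b^-1 a^2 b) tr(a) - tr(b^-1 a^2 b a)   [inverse elimination on a] = -x^2*y*z + x^3 + x*y^2 + x*z^2 - 3*x
tr(a^-2 b^-1 a^2 b) = tr(b^-1 a^2 b a^-1) tr(a) - tr(b^-1 a^2 b)   [inverse elimination on a] = -x^3*y*z + x^4 + x^2*y^2 + x^2*z^2 - 4*x^2 + 2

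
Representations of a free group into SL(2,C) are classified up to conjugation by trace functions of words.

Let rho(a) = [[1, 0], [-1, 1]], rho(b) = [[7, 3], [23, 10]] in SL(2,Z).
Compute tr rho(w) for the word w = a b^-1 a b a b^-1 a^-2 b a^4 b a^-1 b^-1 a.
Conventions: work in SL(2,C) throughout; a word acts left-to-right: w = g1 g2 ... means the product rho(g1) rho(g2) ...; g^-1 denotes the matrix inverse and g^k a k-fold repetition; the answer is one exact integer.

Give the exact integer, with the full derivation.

15860

rho(a) = [[1, 0], [-1, 1]]
... * rho(b^-1) = [[10, -3], [-23, 7]]  ->  [[10, -3], [-33, 10]]
... * rho(a) = [[1, 0], [-1, 1]]  ->  [[13, -3], [-43, 10]]
... * rho(b) = [[7, 3], [23, 10]]  ->  [[22, 9], [-71, -29]]
... * rho(a) = [[1, 0], [-1, 1]]  ->  [[13, 9], [-42, -29]]
... * rho(b^-1) = [[10, -3], [-23, 7]]  ->  [[-77, 24], [247, -77]]
... * rho(a^-1) = [[1, 0], [1, 1]]  ->  [[-53, 24], [170, -77]]
... * rho(a^-1) = [[1, 0], [1, 1]]  ->  [[-29, 24], [93, -77]]
... * rho(b) = [[7, 3], [23, 10]]  ->  [[349, 153], [-1120, -491]]
... * rho(a) = [[1, 0], [-1, 1]]  ->  [[196, 153], [-629, -491]]
... * rho(a) = [[1, 0], [-1, 1]]  ->  [[43, 153], [-138, -491]]
... * rho(a) = [[1, 0], [-1, 1]]  ->  [[-110, 153], [353, -491]]
... * rho(a) = [[1, 0], [-1, 1]]  ->  [[-263, 153], [844, -491]]
... * rho(b) = [[7, 3], [23, 10]]  ->  [[1678, 741], [-5385, -2378]]
... * rho(a^-1) = [[1, 0], [1, 1]]  ->  [[2419, 741], [-7763, -2378]]
... * rho(b^-1) = [[10, -3], [-23, 7]]  ->  [[7147, -2070], [-22936, 6643]]
... * rho(a) = [[1, 0], [-1, 1]]  ->  [[9217, -2070], [-29579, 6643]]
tr = 9217 + 6643 = 15860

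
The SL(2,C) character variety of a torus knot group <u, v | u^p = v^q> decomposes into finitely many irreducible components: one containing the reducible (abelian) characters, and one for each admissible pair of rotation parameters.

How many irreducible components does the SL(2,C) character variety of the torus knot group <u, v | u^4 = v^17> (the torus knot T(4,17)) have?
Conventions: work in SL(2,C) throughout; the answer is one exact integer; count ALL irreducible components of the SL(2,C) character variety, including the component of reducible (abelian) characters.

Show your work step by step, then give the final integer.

25

For T(4,17): irreducibility forces the central element u^4 = v^17 to one of +I, -I.
On an irreducible component, tr(u) is locked at 2*cos(pi*alpha/4) for some alpha in 1..3, and tr(v) at 2*cos(pi*beta/17) for some beta in 1..16.
u^4 = (-1)^alpha I and v^17 = (-1)^beta I must agree, so alpha and beta have equal parity.
count pairs: odd alpha (2 choices) x odd beta (8), plus even alpha (1) x even beta (8): 2*8 + 1*8 = 24.
That is 24 components of irreducible characters, and with the reducible (abelian) component the total is 25.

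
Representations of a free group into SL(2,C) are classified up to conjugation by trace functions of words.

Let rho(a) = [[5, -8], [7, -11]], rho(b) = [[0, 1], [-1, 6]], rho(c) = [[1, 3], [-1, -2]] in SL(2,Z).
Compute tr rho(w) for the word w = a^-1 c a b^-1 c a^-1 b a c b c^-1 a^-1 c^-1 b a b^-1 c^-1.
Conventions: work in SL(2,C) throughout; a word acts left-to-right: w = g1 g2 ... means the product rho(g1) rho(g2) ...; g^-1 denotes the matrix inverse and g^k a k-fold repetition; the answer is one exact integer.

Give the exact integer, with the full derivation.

4118751717846

rho(a^-1) = [[-11, 8], [-7, 5]]
... * rho(c) = [[1, 3], [-1, -2]]  ->  [[-19, -49], [-12, -31]]
... * rho(a) = [[5, -8], [7, -11]]  ->  [[-438, 691], [-277, 437]]
... * rho(b^-1) = [[6, -1], [1, 0]]  ->  [[-1937, 438], [-1225, 277]]
... * rho(c) = [[1, 3], [-1, -2]]  ->  [[-2375, -6687], [-1502, -4229]]
... * rho(a^-1) = [[-11, 8], [-7, 5]]  ->  [[72934, -52435], [46125, -33161]]
... * rho(b) = [[0, 1], [-1, 6]]  ->  [[52435, -241676], [33161, -152841]]
... * rho(a) = [[5, -8], [7, -11]]  ->  [[-1429557, 2238956], [-904082, 1415963]]
... * rho(c) = [[1, 3], [-1, -2]]  ->  [[-3668513, -8766583], [-2320045, -5544172]]
... * rho(b) = [[0, 1], [-1, 6]]  ->  [[8766583, -56268011], [5544172, -35585077]]
... * rho(c^-1) = [[-2, -3], [1, 1]]  ->  [[-73801177, -82567760], [-46673421, -52217593]]
... * rho(a^-1) = [[-11, 8], [-7, 5]]  ->  [[1389787267, -1003248216], [878930782, -634475333]]
... * rho(c^-1) = [[-2, -3], [1, 1]]  ->  [[-3782822750, -5172610017], [-2392336897, -3271267679]]
... * rho(b) = [[0, 1], [-1, 6]]  ->  [[5172610017, -34818482852], [3271267679, -22019942971]]
... * rho(a) = [[5, -8], [7, -11]]  ->  [[-217866329879, 341622431236], [-137783262402, 216049231249]]
... * rho(b^-1) = [[6, -1], [1, 0]]  ->  [[-965575548038, 217866329879], [-610650343163, 137783262402]]
... * rho(c^-1) = [[-2, -3], [1, 1]]  ->  [[2149017425955, 3114592973993], [1359083948728, 1969734291891]]
tr = 2149017425955 + 1969734291891 = 4118751717846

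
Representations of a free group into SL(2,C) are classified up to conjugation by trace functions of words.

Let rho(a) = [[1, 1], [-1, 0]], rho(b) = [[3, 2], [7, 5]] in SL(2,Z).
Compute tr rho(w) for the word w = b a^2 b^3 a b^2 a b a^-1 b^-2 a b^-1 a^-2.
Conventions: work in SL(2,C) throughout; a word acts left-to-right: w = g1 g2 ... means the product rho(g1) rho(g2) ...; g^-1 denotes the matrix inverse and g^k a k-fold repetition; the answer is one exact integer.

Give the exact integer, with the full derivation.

rho(b) = [[3, 2], [7, 5]]
... * rho(a) = [[1, 1], [-1, 0]]  ->  [[1, 3], [2, 7]]
... * rho(a) = [[1, 1], [-1, 0]]  ->  [[-2, 1], [-5, 2]]
... * rho(b) = [[3, 2], [7, 5]]  ->  [[1, 1], [-1, 0]]
... * rho(b) = [[3, 2], [7, 5]]  ->  [[10, 7], [-3, -2]]
... * rho(b) = [[3, 2], [7, 5]]  ->  [[79, 55], [-23, -16]]
... * rho(a) = [[1, 1], [-1, 0]]  ->  [[24, 79], [-7, -23]]
... * rho(b) = [[3, 2], [7, 5]]  ->  [[625, 443], [-182, -129]]
... * rho(b) = [[3, 2], [7, 5]]  ->  [[4976, 3465], [-1449, -1009]]
... * rho(a) = [[1, 1], [-1, 0]]  ->  [[1511, 4976], [-440, -1449]]
... * rho(b) = [[3, 2], [7, 5]]  ->  [[39365, 27902], [-11463, -8125]]
... * rho(a^-1) = [[0, -1], [1, 1]]  ->  [[27902, -11463], [-8125, 3338]]
... * rho(b^-1) = [[5, -2], [-7, 3]]  ->  [[219751, -90193], [-63991, 26264]]
... * rho(b^-1) = [[5, -2], [-7, 3]]  ->  [[1730106, -710081], [-503803, 206774]]
... * rho(a) = [[1, 1], [-1, 0]]  ->  [[2440187, 1730106], [-710577, -503803]]
... * rho(b^-1) = [[5, -2], [-7, 3]]  ->  [[90193, 309944], [-26264, -90255]]
... * rho(a^-1) = [[0, -1], [1, 1]]  ->  [[309944, 219751], [-90255, -63991]]
... * rho(a^-1) = [[0, -1], [1, 1]]  ->  [[219751, -90193], [-63991, 26264]]
tr = 219751 + 26264 = 246015

246015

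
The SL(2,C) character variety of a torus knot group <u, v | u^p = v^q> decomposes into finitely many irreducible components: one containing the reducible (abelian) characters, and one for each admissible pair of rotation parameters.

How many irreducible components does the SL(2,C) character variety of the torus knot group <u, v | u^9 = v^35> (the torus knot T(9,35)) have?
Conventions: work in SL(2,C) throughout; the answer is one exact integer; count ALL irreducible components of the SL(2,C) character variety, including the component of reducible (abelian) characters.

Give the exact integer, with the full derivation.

For T(9,35): irreducibility forces the central element u^9 = v^35 to one of +I, -I.
So on each irreducible component the traces are pinned: tr(u) = 2*cos(pi*alpha/9) with 1 <= alpha <= 8, tr(v) = 2*cos(pi*beta/35) with 1 <= beta <= 34.
u^9 = (-1)^alpha I and v^35 = (-1)^beta I must agree, so alpha and beta have equal parity.
count pairs: odd alpha (4 choices) x odd beta (17), plus even alpha (4) x even beta (17): 4*17 + 4*17 = 136.
components with irreducible characters: 136; plus the single component of reducible (abelian) characters: total 137.

137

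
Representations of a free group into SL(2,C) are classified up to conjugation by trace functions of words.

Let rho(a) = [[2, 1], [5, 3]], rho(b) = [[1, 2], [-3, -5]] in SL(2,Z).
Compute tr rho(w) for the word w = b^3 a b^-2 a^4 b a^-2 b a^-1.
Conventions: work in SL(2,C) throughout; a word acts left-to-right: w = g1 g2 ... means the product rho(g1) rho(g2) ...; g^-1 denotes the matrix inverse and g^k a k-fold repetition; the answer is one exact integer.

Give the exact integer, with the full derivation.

-272569748

rho(b) = [[1, 2], [-3, -5]]
... * rho(b) = [[1, 2], [-3, -5]]  ->  [[-5, -8], [12, 19]]
... * rho(b) = [[1, 2], [-3, -5]]  ->  [[19, 30], [-45, -71]]
... * rho(a) = [[2, 1], [5, 3]]  ->  [[188, 109], [-445, -258]]
... * rho(b^-1) = [[-5, -2], [3, 1]]  ->  [[-613, -267], [1451, 632]]
... * rho(b^-1) = [[-5, -2], [3, 1]]  ->  [[2264, 959], [-5359, -2270]]
... * rho(a) = [[2, 1], [5, 3]]  ->  [[9323, 5141], [-22068, -12169]]
... * rho(a) = [[2, 1], [5, 3]]  ->  [[44351, 24746], [-104981, -58575]]
... * rho(a) = [[2, 1], [5, 3]]  ->  [[212432, 118589], [-502837, -280706]]
... * rho(a) = [[2, 1], [5, 3]]  ->  [[1017809, 568199], [-2409204, -1344955]]
... * rho(b) = [[1, 2], [-3, -5]]  ->  [[-686788, -805377], [1625661, 1906367]]
... * rho(a^-1) = [[3, -1], [-5, 2]]  ->  [[1966521, -923966], [-4654852, 2187073]]
... * rho(a^-1) = [[3, -1], [-5, 2]]  ->  [[10519393, -3814453], [-24899921, 9028998]]
... * rho(b) = [[1, 2], [-3, -5]]  ->  [[21962752, 40111051], [-51986915, -94944832]]
... * rho(a^-1) = [[3, -1], [-5, 2]]  ->  [[-134666999, 58259350], [318763415, -137902749]]
tr = -134666999 + -137902749 = -272569748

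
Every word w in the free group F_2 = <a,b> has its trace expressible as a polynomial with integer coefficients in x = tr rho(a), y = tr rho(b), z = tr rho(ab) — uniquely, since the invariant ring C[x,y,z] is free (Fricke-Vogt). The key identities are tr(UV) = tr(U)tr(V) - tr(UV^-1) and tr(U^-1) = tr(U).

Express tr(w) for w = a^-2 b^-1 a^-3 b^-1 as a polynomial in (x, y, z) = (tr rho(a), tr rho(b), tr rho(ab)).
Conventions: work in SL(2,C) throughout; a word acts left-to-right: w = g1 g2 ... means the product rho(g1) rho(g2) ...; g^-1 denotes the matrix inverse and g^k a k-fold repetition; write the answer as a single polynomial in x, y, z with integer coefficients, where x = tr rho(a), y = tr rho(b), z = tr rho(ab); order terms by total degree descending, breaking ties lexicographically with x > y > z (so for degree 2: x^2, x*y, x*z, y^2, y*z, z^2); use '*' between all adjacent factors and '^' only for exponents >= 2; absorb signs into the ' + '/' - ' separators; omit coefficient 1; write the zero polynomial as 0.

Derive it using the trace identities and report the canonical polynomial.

tr(a^-1) = tr(a) = x
tr(a^-2) = tr(a^-1) * tr(a) - tr(1) = x^2 - 2
so tr(a^-3) = tr(a^-2) * tr(a) - tr(a^-1) = x^3 - 3*x
so tr(a^-4) = tr(a^-3) * tr(a) - tr(a^-2) = x^4 - 4*x^2 + 2
reduce: tr(a^-5) = tr(a^-4) * tr(a) - tr(a^-3) = x^5 - 5*x^3 + 5*x
so tr(b a^-1) = tr(b) * tr(a) - tr(b a) = x*y - z
reduce: tr(a^-2 b) = tr(b a^-1) * tr(a) - tr(b) = x^2*y - x*z - y
reduce: tr(b a^-3) = tr(a^-2 b) * tr(a) - tr(a^-2 b a) = x^3*y - x^2*z - 2*x*y + z
reduce: tr(a^-4 b) = tr(b a^-3) * tr(a) - tr(b a^-2) = x^4*y - x^3*z - 3*x^2*y + 2*x*z + y
reduce: tr(a^-5 b) = tr(a^-4 b) * tr(a) - tr(a^-4 b a) = x^5*y - x^4*z - 4*x^3*y + 3*x^2*z + 3*x*y - z
so tr(a^-3 b^-1 a^-2) = tr(a^-5) * tr(b) - tr(a^-5 b) = x^4*z - x^3*y - 3*x^2*z + 2*x*y + z
tr(b^2) = tr(b) * tr(b) - tr(1) = y^2 - 2
reduce: tr(b^2 a) = tr(b) * tr(a b) - tr(a) = y*z - x
reduce: tr(b a^-1 b) = tr(b^2) * tr(a) - tr(b^2 a) = x*y^2 - y*z - x
reduce: tr(b a b a) = tr(a b) * tr(a b) - tr(1) = z^2 - 2
so tr(b a^-1 b a) = tr(b a b) * tr(a) - tr(b a b a) = x*y*z - x^2 - z^2 + 2
reduce: tr(a^-1 b a^-1 b) = tr(b a^-1 b) * tr(a) - tr(b a^-1 b a) = x^2*y^2 - 2*x*y*z + z^2 - 2
tr(a^-1 b a^-1 b^-1) = tr(a^-1 b a^-1) * tr(b) - tr(a^-1 b a^-1 b) = x*y*z - y^2 - z^2 + 2
tr(b^-1 a^-2 b a^-1) = tr(a^-1 b a^-1 b^-1) * tr(a) - tr(a^-1 b a^-1 b^-1 a) = x^2*y*z - x*y^2 - x*z^2 + x
tr(a^-2 b^-1 a^-2 b) = tr(b^-1 a^-2 b a^-1) * tr(a) - tr(b^-1 a^-2 b) = x^3*y*z - x^2*y^2 - x^2*z^2 + 2
so tr(a^-3 b^-1 a^-2 b) = tr(a^-2 b^-1 a^-2 b) * tr(a) - tr(a^-2 b^-1 a^-2 b a) = x^4*y*z - x^3*y^2 - x^3*z^2 - x^2*y*z + x*y^2 + x*z^2 + x
tr(a^-2 b^-1 a^-3 b^-1) = tr(a^-3 b^-1 a^-2) * tr(b) - tr(a^-3 b^-1 a^-2 b) = x^3*z^2 - 2*x^2*y*z + x*y^2 - x*z^2 + y*z - x

x^3*z^2 - 2*x^2*y*z + x*y^2 - x*z^2 + y*z - x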